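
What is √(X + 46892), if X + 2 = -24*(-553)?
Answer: √60162 ≈ 245.28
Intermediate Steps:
X = 13270 (X = -2 - 24*(-553) = -2 + 13272 = 13270)
√(X + 46892) = √(13270 + 46892) = √60162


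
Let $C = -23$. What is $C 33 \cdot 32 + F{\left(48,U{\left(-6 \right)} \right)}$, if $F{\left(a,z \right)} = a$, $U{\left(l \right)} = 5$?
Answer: $-24240$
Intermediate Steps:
$C 33 \cdot 32 + F{\left(48,U{\left(-6 \right)} \right)} = \left(-23\right) 33 \cdot 32 + 48 = \left(-759\right) 32 + 48 = -24288 + 48 = -24240$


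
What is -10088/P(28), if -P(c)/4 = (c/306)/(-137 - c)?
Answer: -31833945/7 ≈ -4.5477e+6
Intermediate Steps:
P(c) = -2*c/(153*(-137 - c)) (P(c) = -4*c/306/(-137 - c) = -2*c/(153*(-137 - c)))
-10088/P(28) = -10088/((2/153)*28/(137 + 28)) = -10088/((2/153)*28/165) = -10088/((2/153)*28*(1/165)) = -10088/56/25245 = -10088*25245/56 = -31833945/7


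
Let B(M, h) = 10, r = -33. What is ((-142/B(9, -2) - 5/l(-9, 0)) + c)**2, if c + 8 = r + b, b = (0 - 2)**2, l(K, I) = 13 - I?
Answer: 11242609/4225 ≈ 2661.0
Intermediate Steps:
b = 4 (b = (-2)**2 = 4)
c = -37 (c = -8 + (-33 + 4) = -8 - 29 = -37)
((-142/B(9, -2) - 5/l(-9, 0)) + c)**2 = ((-142/10 - 5/(13 - 1*0)) - 37)**2 = ((-142*1/10 - 5/(13 + 0)) - 37)**2 = ((-71/5 - 5/13) - 37)**2 = (-948/65 - 37)**2 = (-3353/65)**2 = 11242609/4225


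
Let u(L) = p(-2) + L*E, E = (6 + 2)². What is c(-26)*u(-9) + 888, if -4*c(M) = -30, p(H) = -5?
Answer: -6939/2 ≈ -3469.5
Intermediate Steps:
E = 64 (E = 8² = 64)
u(L) = -5 + 64*L (u(L) = -5 + L*64 = -5 + 64*L)
c(M) = 15/2 (c(M) = -¼*(-30) = 15/2)
c(-26)*u(-9) + 888 = 15*(-5 + 64*(-9))/2 + 888 = 15*(-5 - 576)/2 + 888 = (15/2)*(-581) + 888 = -8715/2 + 888 = -6939/2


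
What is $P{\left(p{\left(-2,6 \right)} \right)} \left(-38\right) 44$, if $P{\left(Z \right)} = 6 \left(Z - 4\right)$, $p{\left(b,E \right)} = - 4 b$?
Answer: $-40128$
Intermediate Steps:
$P{\left(Z \right)} = -24 + 6 Z$ ($P{\left(Z \right)} = 6 \left(-4 + Z\right) = -24 + 6 Z$)
$P{\left(p{\left(-2,6 \right)} \right)} \left(-38\right) 44 = \left(-24 + 6 \left(\left(-4\right) \left(-2\right)\right)\right) \left(-38\right) 44 = \left(-24 + 6 \cdot 8\right) \left(-38\right) 44 = \left(-24 + 48\right) \left(-38\right) 44 = 24 \left(-38\right) 44 = \left(-912\right) 44 = -40128$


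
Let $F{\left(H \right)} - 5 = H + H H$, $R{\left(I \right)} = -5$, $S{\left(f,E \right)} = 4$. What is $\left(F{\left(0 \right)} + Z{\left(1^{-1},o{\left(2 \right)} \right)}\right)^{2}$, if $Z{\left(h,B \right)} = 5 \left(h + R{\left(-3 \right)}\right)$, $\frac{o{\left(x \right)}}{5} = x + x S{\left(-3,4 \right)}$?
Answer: $225$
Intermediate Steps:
$o{\left(x \right)} = 25 x$ ($o{\left(x \right)} = 5 \left(x + x 4\right) = 5 \left(x + 4 x\right) = 5 \cdot 5 x = 25 x$)
$F{\left(H \right)} = 5 + H + H^{2}$ ($F{\left(H \right)} = 5 + \left(H + H H\right) = 5 + \left(H + H^{2}\right) = 5 + H + H^{2}$)
$Z{\left(h,B \right)} = -25 + 5 h$ ($Z{\left(h,B \right)} = 5 \left(h - 5\right) = 5 \left(-5 + h\right) = -25 + 5 h$)
$\left(F{\left(0 \right)} + Z{\left(1^{-1},o{\left(2 \right)} \right)}\right)^{2} = \left(\left(5 + 0 + 0^{2}\right) - \left(25 - \frac{5}{1}\right)\right)^{2} = \left(\left(5 + 0 + 0\right) + \left(-25 + 5 \cdot 1\right)\right)^{2} = \left(5 + \left(-25 + 5\right)\right)^{2} = \left(5 - 20\right)^{2} = \left(-15\right)^{2} = 225$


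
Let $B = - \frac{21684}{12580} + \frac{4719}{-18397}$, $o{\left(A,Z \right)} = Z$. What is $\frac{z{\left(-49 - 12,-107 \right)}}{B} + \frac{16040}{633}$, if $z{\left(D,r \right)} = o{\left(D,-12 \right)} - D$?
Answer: $\frac{4791779675}{8058187904} \approx 0.59465$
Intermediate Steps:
$z{\left(D,r \right)} = -12 - D$
$B = - \frac{114571392}{57858565}$ ($B = \left(-21684\right) \frac{1}{12580} + 4719 \left(- \frac{1}{18397}\right) = - \frac{5421}{3145} - \frac{4719}{18397} = - \frac{114571392}{57858565} \approx -1.9802$)
$\frac{z{\left(-49 - 12,-107 \right)}}{B} + \frac{16040}{633} = \frac{-12 - \left(-49 - 12\right)}{- \frac{114571392}{57858565}} + \frac{16040}{633} = \left(-12 - -61\right) \left(- \frac{57858565}{114571392}\right) + 16040 \cdot \frac{1}{633} = \left(-12 + 61\right) \left(- \frac{57858565}{114571392}\right) + \frac{16040}{633} = 49 \left(- \frac{57858565}{114571392}\right) + \frac{16040}{633} = - \frac{2835069685}{114571392} + \frac{16040}{633} = \frac{4791779675}{8058187904}$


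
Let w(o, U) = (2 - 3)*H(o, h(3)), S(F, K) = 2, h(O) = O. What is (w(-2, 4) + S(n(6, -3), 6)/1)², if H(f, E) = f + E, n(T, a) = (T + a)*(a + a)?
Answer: 1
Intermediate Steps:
n(T, a) = 2*a*(T + a) (n(T, a) = (T + a)*(2*a) = 2*a*(T + a))
H(f, E) = E + f
w(o, U) = -3 - o (w(o, U) = (2 - 3)*(3 + o) = -(3 + o) = -3 - o)
(w(-2, 4) + S(n(6, -3), 6)/1)² = ((-3 - 1*(-2)) + 2/1)² = ((-3 + 2) + 2*1)² = (-1 + 2)² = 1² = 1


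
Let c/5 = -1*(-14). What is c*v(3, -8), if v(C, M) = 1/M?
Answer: -35/4 ≈ -8.7500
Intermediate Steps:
c = 70 (c = 5*(-1*(-14)) = 5*14 = 70)
c*v(3, -8) = 70/(-8) = 70*(-⅛) = -35/4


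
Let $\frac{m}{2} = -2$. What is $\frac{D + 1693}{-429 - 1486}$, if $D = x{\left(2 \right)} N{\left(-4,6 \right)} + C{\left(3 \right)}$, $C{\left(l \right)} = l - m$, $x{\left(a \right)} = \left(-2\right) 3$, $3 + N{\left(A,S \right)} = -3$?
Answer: $- \frac{1736}{1915} \approx -0.90653$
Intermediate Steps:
$N{\left(A,S \right)} = -6$ ($N{\left(A,S \right)} = -3 - 3 = -6$)
$x{\left(a \right)} = -6$
$m = -4$ ($m = 2 \left(-2\right) = -4$)
$C{\left(l \right)} = 4 + l$ ($C{\left(l \right)} = l - -4 = l + 4 = 4 + l$)
$D = 43$ ($D = \left(-6\right) \left(-6\right) + \left(4 + 3\right) = 36 + 7 = 43$)
$\frac{D + 1693}{-429 - 1486} = \frac{43 + 1693}{-429 - 1486} = \frac{1736}{-1915} = 1736 \left(- \frac{1}{1915}\right) = - \frac{1736}{1915}$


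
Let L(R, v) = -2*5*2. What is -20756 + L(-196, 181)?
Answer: -20776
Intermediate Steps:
L(R, v) = -20 (L(R, v) = -10*2 = -20)
-20756 + L(-196, 181) = -20756 - 20 = -20776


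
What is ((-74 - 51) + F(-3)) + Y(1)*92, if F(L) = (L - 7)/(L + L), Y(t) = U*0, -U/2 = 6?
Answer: -370/3 ≈ -123.33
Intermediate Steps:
U = -12 (U = -2*6 = -12)
Y(t) = 0 (Y(t) = -12*0 = 0)
F(L) = (-7 + L)/(2*L) (F(L) = (-7 + L)/((2*L)) = (-7 + L)*(1/(2*L)) = (-7 + L)/(2*L))
((-74 - 51) + F(-3)) + Y(1)*92 = ((-74 - 51) + (½)*(-7 - 3)/(-3)) + 0*92 = (-125 + (½)*(-⅓)*(-10)) + 0 = (-125 + 5/3) + 0 = -370/3 + 0 = -370/3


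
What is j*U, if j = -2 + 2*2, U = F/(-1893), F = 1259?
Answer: -2518/1893 ≈ -1.3302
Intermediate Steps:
U = -1259/1893 (U = 1259/(-1893) = 1259*(-1/1893) = -1259/1893 ≈ -0.66508)
j = 2 (j = -2 + 4 = 2)
j*U = 2*(-1259/1893) = -2518/1893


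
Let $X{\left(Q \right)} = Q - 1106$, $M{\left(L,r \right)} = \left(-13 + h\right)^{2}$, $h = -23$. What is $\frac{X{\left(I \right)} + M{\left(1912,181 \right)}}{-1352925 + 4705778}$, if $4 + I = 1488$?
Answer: $\frac{1674}{3352853} \approx 0.00049928$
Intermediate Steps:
$I = 1484$ ($I = -4 + 1488 = 1484$)
$M{\left(L,r \right)} = 1296$ ($M{\left(L,r \right)} = \left(-13 - 23\right)^{2} = \left(-36\right)^{2} = 1296$)
$X{\left(Q \right)} = -1106 + Q$
$\frac{X{\left(I \right)} + M{\left(1912,181 \right)}}{-1352925 + 4705778} = \frac{\left(-1106 + 1484\right) + 1296}{-1352925 + 4705778} = \frac{378 + 1296}{3352853} = 1674 \cdot \frac{1}{3352853} = \frac{1674}{3352853}$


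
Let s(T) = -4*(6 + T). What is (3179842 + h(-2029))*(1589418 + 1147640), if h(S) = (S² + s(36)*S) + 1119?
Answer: 20907493781092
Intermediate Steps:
s(T) = -24 - 4*T
h(S) = 1119 + S² - 168*S (h(S) = (S² + (-24 - 4*36)*S) + 1119 = (S² + (-24 - 144)*S) + 1119 = (S² - 168*S) + 1119 = 1119 + S² - 168*S)
(3179842 + h(-2029))*(1589418 + 1147640) = (3179842 + (1119 + (-2029)² - 168*(-2029)))*(1589418 + 1147640) = (3179842 + (1119 + 4116841 + 340872))*2737058 = (3179842 + 4458832)*2737058 = 7638674*2737058 = 20907493781092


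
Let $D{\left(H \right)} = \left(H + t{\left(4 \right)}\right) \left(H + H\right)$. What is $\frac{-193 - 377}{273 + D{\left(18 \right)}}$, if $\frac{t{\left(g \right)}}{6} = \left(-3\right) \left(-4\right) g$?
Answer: $- \frac{190}{3763} \approx -0.050492$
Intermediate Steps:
$t{\left(g \right)} = 72 g$ ($t{\left(g \right)} = 6 \left(-3\right) \left(-4\right) g = 6 \cdot 12 g = 72 g$)
$D{\left(H \right)} = 2 H \left(288 + H\right)$ ($D{\left(H \right)} = \left(H + 72 \cdot 4\right) \left(H + H\right) = \left(H + 288\right) 2 H = \left(288 + H\right) 2 H = 2 H \left(288 + H\right)$)
$\frac{-193 - 377}{273 + D{\left(18 \right)}} = \frac{-193 - 377}{273 + 2 \cdot 18 \left(288 + 18\right)} = - \frac{570}{273 + 2 \cdot 18 \cdot 306} = - \frac{570}{273 + 11016} = - \frac{570}{11289} = \left(-570\right) \frac{1}{11289} = - \frac{190}{3763}$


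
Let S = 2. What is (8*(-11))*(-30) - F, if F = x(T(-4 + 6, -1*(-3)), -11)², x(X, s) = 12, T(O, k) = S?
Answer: 2496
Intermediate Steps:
T(O, k) = 2
F = 144 (F = 12² = 144)
(8*(-11))*(-30) - F = (8*(-11))*(-30) - 1*144 = -88*(-30) - 144 = 2640 - 144 = 2496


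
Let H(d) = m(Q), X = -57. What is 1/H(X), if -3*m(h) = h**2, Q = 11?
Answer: -3/121 ≈ -0.024793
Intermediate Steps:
m(h) = -h**2/3
H(d) = -121/3 (H(d) = -1/3*11**2 = -1/3*121 = -121/3)
1/H(X) = 1/(-121/3) = -3/121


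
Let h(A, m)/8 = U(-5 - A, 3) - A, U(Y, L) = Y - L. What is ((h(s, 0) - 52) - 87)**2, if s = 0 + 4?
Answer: 71289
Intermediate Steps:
s = 4
h(A, m) = -64 - 16*A (h(A, m) = 8*(((-5 - A) - 1*3) - A) = 8*(((-5 - A) - 3) - A) = 8*((-8 - A) - A) = 8*(-8 - 2*A) = -64 - 16*A)
((h(s, 0) - 52) - 87)**2 = (((-64 - 16*4) - 52) - 87)**2 = (((-64 - 64) - 52) - 87)**2 = ((-128 - 52) - 87)**2 = (-180 - 87)**2 = (-267)**2 = 71289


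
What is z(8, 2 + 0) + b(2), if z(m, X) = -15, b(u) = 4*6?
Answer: 9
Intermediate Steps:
b(u) = 24
z(8, 2 + 0) + b(2) = -15 + 24 = 9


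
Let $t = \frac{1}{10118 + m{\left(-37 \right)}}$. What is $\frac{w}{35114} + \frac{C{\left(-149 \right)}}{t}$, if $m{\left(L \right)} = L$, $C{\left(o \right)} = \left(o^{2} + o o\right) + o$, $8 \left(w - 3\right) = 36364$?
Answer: $\frac{31329728623501}{70228} \approx 4.4611 \cdot 10^{8}$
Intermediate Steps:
$w = \frac{9097}{2}$ ($w = 3 + \frac{1}{8} \cdot 36364 = 3 + \frac{9091}{2} = \frac{9097}{2} \approx 4548.5$)
$C{\left(o \right)} = o + 2 o^{2}$ ($C{\left(o \right)} = \left(o^{2} + o^{2}\right) + o = 2 o^{2} + o = o + 2 o^{2}$)
$t = \frac{1}{10081}$ ($t = \frac{1}{10118 - 37} = \frac{1}{10081} \approx 9.9197 \cdot 10^{-5}$)
$\frac{w}{35114} + \frac{C{\left(-149 \right)}}{t} = \frac{9097}{2 \cdot 35114} + - 149 \left(1 + 2 \left(-149\right)\right) \frac{1}{\frac{1}{10081}} = \frac{9097}{2} \cdot \frac{1}{35114} + - 149 \left(1 - 298\right) 10081 = \frac{9097}{70228} + \left(-149\right) \left(-297\right) 10081 = \frac{9097}{70228} + 44253 \cdot 10081 = \frac{9097}{70228} + 446114493 = \frac{31329728623501}{70228}$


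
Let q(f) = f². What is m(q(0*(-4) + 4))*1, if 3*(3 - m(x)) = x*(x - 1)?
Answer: -77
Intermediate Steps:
m(x) = 3 - x*(-1 + x)/3 (m(x) = 3 - x*(x - 1)/3 = 3 - x*(-1 + x)/3)
m(q(0*(-4) + 4))*1 = (3 - (0*(-4) + 4)⁴/3 + (0*(-4) + 4)²/3)*1 = (3 - (0 + 4)⁴/3 + (0 + 4)²/3)*1 = (3 - (4²)²/3 + (⅓)*4²)*1 = (3 - ⅓*16² + (⅓)*16)*1 = (3 - ⅓*256 + 16/3)*1 = (3 - 256/3 + 16/3)*1 = -77*1 = -77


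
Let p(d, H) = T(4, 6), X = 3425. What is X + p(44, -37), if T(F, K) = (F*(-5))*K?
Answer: 3305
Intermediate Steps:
T(F, K) = -5*F*K (T(F, K) = (-5*F)*K = -5*F*K)
p(d, H) = -120 (p(d, H) = -5*4*6 = -120)
X + p(44, -37) = 3425 - 120 = 3305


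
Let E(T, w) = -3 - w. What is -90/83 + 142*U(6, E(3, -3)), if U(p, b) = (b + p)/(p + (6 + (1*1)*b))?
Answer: 5803/83 ≈ 69.916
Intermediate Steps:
U(p, b) = (b + p)/(6 + b + p) (U(p, b) = (b + p)/(p + (6 + 1*b)) = (b + p)/(p + (6 + b)) = (b + p)/(6 + b + p))
-90/83 + 142*U(6, E(3, -3)) = -90/83 + 142*(((-3 - 1*(-3)) + 6)/(6 + (-3 - 1*(-3)) + 6)) = -90*1/83 + 142*(((-3 + 3) + 6)/(6 + (-3 + 3) + 6)) = -90/83 + 142*((0 + 6)/(6 + 0 + 6)) = -90/83 + 142*(6/12) = -90/83 + 142*((1/12)*6) = -90/83 + 142*(1/2) = -90/83 + 71 = 5803/83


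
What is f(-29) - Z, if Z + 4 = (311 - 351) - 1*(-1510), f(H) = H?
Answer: -1495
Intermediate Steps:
Z = 1466 (Z = -4 + ((311 - 351) - 1*(-1510)) = -4 + (-40 + 1510) = -4 + 1470 = 1466)
f(-29) - Z = -29 - 1*1466 = -29 - 1466 = -1495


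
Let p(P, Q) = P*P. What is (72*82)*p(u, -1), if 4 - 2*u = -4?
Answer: 94464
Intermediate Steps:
u = 4 (u = 2 - ½*(-4) = 2 + 2 = 4)
p(P, Q) = P²
(72*82)*p(u, -1) = (72*82)*4² = 5904*16 = 94464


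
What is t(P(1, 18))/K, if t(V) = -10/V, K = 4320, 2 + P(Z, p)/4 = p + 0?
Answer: -1/27648 ≈ -3.6169e-5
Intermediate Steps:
P(Z, p) = -8 + 4*p (P(Z, p) = -8 + 4*(p + 0) = -8 + 4*p)
t(P(1, 18))/K = -10/(-8 + 4*18)/4320 = -10/(-8 + 72)*(1/4320) = -10/64*(1/4320) = -10*1/64*(1/4320) = -5/32*1/4320 = -1/27648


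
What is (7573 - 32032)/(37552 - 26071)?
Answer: -8153/3827 ≈ -2.1304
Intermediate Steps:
(7573 - 32032)/(37552 - 26071) = -24459/11481 = -24459*1/11481 = -8153/3827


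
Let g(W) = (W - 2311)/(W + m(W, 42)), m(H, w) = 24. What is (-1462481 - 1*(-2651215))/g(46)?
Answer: -16642276/453 ≈ -36738.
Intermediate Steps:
g(W) = (-2311 + W)/(24 + W) (g(W) = (W - 2311)/(W + 24) = (-2311 + W)/(24 + W))
(-1462481 - 1*(-2651215))/g(46) = (-1462481 - 1*(-2651215))/(((-2311 + 46)/(24 + 46))) = (-1462481 + 2651215)/((-2265/70)) = 1188734/(((1/70)*(-2265))) = 1188734/(-453/14) = 1188734*(-14/453) = -16642276/453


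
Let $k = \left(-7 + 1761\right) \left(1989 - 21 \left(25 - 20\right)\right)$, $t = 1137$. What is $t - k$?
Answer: $-3303399$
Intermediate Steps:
$k = 3304536$ ($k = 1754 \left(1989 - 105\right) = 1754 \cdot 1884 = 3304536$)
$t - k = 1137 - 3304536 = -3303399$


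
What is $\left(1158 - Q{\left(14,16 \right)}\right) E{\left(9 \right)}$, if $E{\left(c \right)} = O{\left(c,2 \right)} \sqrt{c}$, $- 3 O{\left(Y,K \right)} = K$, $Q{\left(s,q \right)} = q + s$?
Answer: $-2256$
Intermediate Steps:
$O{\left(Y,K \right)} = - \frac{K}{3}$
$E{\left(c \right)} = - \frac{2 \sqrt{c}}{3}$ ($E{\left(c \right)} = \left(- \frac{1}{3}\right) 2 \sqrt{c} = - \frac{2 \sqrt{c}}{3}$)
$\left(1158 - Q{\left(14,16 \right)}\right) E{\left(9 \right)} = \left(1158 - \left(16 + 14\right)\right) \left(- \frac{2 \sqrt{9}}{3}\right) = \left(1158 - 30\right) \left(\left(- \frac{2}{3}\right) 3\right) = \left(1158 - 30\right) \left(-2\right) = 1128 \left(-2\right) = -2256$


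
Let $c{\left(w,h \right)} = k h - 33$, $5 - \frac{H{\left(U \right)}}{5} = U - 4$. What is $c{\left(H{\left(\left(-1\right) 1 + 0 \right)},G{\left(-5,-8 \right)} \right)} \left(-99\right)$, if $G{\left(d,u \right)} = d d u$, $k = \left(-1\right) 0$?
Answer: $3267$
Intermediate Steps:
$k = 0$
$G{\left(d,u \right)} = u d^{2}$ ($G{\left(d,u \right)} = d^{2} u = u d^{2}$)
$H{\left(U \right)} = 45 - 5 U$ ($H{\left(U \right)} = 25 - 5 \left(U - 4\right) = 25 - 5 \left(-4 + U\right) = 25 - \left(-20 + 5 U\right) = 45 - 5 U$)
$c{\left(w,h \right)} = -33$ ($c{\left(w,h \right)} = 0 h - 33 = 0 - 33 = -33$)
$c{\left(H{\left(\left(-1\right) 1 + 0 \right)},G{\left(-5,-8 \right)} \right)} \left(-99\right) = \left(-33\right) \left(-99\right) = 3267$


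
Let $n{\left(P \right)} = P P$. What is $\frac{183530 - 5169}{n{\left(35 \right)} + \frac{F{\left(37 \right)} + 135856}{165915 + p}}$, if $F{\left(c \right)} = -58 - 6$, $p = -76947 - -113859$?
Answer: $\frac{294117289}{2021129} \approx 145.52$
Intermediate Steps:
$p = 36912$ ($p = -76947 + 113859 = 36912$)
$F{\left(c \right)} = -64$ ($F{\left(c \right)} = -58 - 6 = -64$)
$n{\left(P \right)} = P^{2}$
$\frac{183530 - 5169}{n{\left(35 \right)} + \frac{F{\left(37 \right)} + 135856}{165915 + p}} = \frac{183530 - 5169}{35^{2} + \frac{-64 + 135856}{165915 + 36912}} = \frac{178361}{1225 + \frac{135792}{202827}} = \frac{178361}{1225 + 135792 \cdot \frac{1}{202827}} = \frac{178361}{1225 + \frac{1104}{1649}} = \frac{178361}{\frac{2021129}{1649}} = 178361 \cdot \frac{1649}{2021129} = \frac{294117289}{2021129}$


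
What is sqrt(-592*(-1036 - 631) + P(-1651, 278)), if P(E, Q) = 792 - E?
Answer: 3*sqrt(109923) ≈ 994.64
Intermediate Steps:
sqrt(-592*(-1036 - 631) + P(-1651, 278)) = sqrt(-592*(-1036 - 631) + (792 - 1*(-1651))) = sqrt(-592*(-1667) + (792 + 1651)) = sqrt(986864 + 2443) = sqrt(989307) = 3*sqrt(109923)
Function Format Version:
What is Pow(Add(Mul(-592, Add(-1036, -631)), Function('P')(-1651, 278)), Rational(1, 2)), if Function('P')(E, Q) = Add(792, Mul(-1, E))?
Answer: Mul(3, Pow(109923, Rational(1, 2))) ≈ 994.64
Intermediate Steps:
Pow(Add(Mul(-592, Add(-1036, -631)), Function('P')(-1651, 278)), Rational(1, 2)) = Pow(Add(Mul(-592, Add(-1036, -631)), Add(792, Mul(-1, -1651))), Rational(1, 2)) = Pow(Add(Mul(-592, -1667), Add(792, 1651)), Rational(1, 2)) = Pow(Add(986864, 2443), Rational(1, 2)) = Pow(989307, Rational(1, 2)) = Mul(3, Pow(109923, Rational(1, 2)))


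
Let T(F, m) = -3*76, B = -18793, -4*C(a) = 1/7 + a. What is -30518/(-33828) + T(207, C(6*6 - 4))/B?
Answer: 290618779/317864802 ≈ 0.91428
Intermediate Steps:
C(a) = -1/28 - a/4 (C(a) = -(1/7 + a)/4 = -(1*(⅐) + a)/4 = -(⅐ + a)/4 = -1/28 - a/4)
T(F, m) = -228
-30518/(-33828) + T(207, C(6*6 - 4))/B = -30518/(-33828) - 228/(-18793) = -30518*(-1/33828) - 228*(-1/18793) = 15259/16914 + 228/18793 = 290618779/317864802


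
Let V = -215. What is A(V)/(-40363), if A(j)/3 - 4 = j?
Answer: 633/40363 ≈ 0.015683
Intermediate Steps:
A(j) = 12 + 3*j
A(V)/(-40363) = (12 + 3*(-215))/(-40363) = (12 - 645)*(-1/40363) = -633*(-1/40363) = 633/40363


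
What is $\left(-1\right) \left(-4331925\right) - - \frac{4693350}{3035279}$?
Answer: $\frac{13148605675425}{3035279} \approx 4.3319 \cdot 10^{6}$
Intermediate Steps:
$\left(-1\right) \left(-4331925\right) - - \frac{4693350}{3035279} = 4331925 - \left(-4693350\right) \frac{1}{3035279} = 4331925 - - \frac{4693350}{3035279} = 4331925 + \frac{4693350}{3035279} = \frac{13148605675425}{3035279}$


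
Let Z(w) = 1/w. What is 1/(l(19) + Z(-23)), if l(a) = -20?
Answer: -23/461 ≈ -0.049892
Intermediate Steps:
1/(l(19) + Z(-23)) = 1/(-20 + 1/(-23)) = 1/(-20 - 1/23) = 1/(-461/23) = -23/461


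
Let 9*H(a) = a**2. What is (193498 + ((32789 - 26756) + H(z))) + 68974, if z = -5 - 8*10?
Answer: 2423770/9 ≈ 2.6931e+5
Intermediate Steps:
z = -85 (z = -5 - 80 = -85)
H(a) = a**2/9
(193498 + ((32789 - 26756) + H(z))) + 68974 = (193498 + ((32789 - 26756) + (1/9)*(-85)**2)) + 68974 = (193498 + (6033 + (1/9)*7225)) + 68974 = (193498 + (6033 + 7225/9)) + 68974 = (193498 + 61522/9) + 68974 = 1803004/9 + 68974 = 2423770/9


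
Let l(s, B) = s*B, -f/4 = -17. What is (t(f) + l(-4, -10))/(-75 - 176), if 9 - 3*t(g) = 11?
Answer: -118/753 ≈ -0.15671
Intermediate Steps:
f = 68 (f = -4*(-17) = 68)
t(g) = -2/3 (t(g) = 3 - 1/3*11 = 3 - 11/3 = -2/3)
l(s, B) = B*s
(t(f) + l(-4, -10))/(-75 - 176) = (-2/3 - 10*(-4))/(-75 - 176) = (-2/3 + 40)/(-251) = (118/3)*(-1/251) = -118/753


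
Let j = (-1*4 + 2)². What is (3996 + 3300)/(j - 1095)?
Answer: -7296/1091 ≈ -6.6874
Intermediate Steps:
j = 4 (j = (-4 + 2)² = (-2)² = 4)
(3996 + 3300)/(j - 1095) = (3996 + 3300)/(4 - 1095) = 7296/(-1091) = 7296*(-1/1091) = -7296/1091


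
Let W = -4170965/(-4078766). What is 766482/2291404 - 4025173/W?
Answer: -18809834553249428071/4778682942430 ≈ -3.9362e+6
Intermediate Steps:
W = 4170965/4078766 (W = -4170965*(-1/4078766) = 4170965/4078766 ≈ 1.0226)
766482/2291404 - 4025173/W = 766482/2291404 - 4025173/4170965/4078766 = 766482*(1/2291404) - 4025173*4078766/4170965 = 383241/1145702 - 16417738776518/4170965 = -18809834553249428071/4778682942430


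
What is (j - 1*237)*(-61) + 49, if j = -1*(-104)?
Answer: 8162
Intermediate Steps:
j = 104
(j - 1*237)*(-61) + 49 = (104 - 1*237)*(-61) + 49 = (104 - 237)*(-61) + 49 = -133*(-61) + 49 = 8113 + 49 = 8162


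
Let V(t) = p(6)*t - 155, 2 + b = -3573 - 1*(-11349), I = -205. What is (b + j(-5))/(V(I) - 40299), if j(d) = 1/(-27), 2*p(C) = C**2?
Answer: -209897/1191888 ≈ -0.17610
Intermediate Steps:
b = 7774 (b = -2 + (-3573 - 1*(-11349)) = -2 + (-3573 + 11349) = -2 + 7776 = 7774)
p(C) = C**2/2
j(d) = -1/27
V(t) = -155 + 18*t (V(t) = ((1/2)*6**2)*t - 155 = ((1/2)*36)*t - 155 = 18*t - 155 = -155 + 18*t)
(b + j(-5))/(V(I) - 40299) = (7774 - 1/27)/((-155 + 18*(-205)) - 40299) = 209897/(27*((-155 - 3690) - 40299)) = 209897/(27*(-3845 - 40299)) = (209897/27)/(-44144) = (209897/27)*(-1/44144) = -209897/1191888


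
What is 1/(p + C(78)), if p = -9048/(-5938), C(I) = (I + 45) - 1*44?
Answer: 2969/239075 ≈ 0.012419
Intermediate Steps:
C(I) = 1 + I (C(I) = (45 + I) - 44 = 1 + I)
p = 4524/2969 (p = -9048*(-1/5938) = 4524/2969 ≈ 1.5237)
1/(p + C(78)) = 1/(4524/2969 + (1 + 78)) = 1/(4524/2969 + 79) = 1/(239075/2969) = 2969/239075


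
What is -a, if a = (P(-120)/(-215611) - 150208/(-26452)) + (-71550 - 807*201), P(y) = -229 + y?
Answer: 19605349417226/83872679 ≈ 2.3375e+5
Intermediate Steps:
a = -19605349417226/83872679 (a = ((-229 - 120)/(-215611) - 150208/(-26452)) + (-71550 - 807*201) = (-349*(-1/215611) - 150208*(-1/26452)) + (-71550 - 162207) = (349/215611 + 37552/6613) - 233757 = 476407777/83872679 - 233757 = -19605349417226/83872679 ≈ -2.3375e+5)
-a = -1*(-19605349417226/83872679) = 19605349417226/83872679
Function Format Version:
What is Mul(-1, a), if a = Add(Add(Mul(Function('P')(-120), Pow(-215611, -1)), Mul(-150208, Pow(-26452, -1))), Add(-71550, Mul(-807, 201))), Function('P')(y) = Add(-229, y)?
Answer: Rational(19605349417226, 83872679) ≈ 2.3375e+5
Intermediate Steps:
a = Rational(-19605349417226, 83872679) (a = Add(Add(Mul(Add(-229, -120), Pow(-215611, -1)), Mul(-150208, Pow(-26452, -1))), Add(-71550, Mul(-807, 201))) = Add(Add(Mul(-349, Rational(-1, 215611)), Mul(-150208, Rational(-1, 26452))), Add(-71550, -162207)) = Add(Add(Rational(349, 215611), Rational(37552, 6613)), -233757) = Add(Rational(476407777, 83872679), -233757) = Rational(-19605349417226, 83872679) ≈ -2.3375e+5)
Mul(-1, a) = Mul(-1, Rational(-19605349417226, 83872679)) = Rational(19605349417226, 83872679)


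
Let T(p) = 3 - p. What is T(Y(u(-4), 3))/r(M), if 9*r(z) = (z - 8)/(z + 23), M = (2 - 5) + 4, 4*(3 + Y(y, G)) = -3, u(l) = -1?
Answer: -1458/7 ≈ -208.29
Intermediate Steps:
Y(y, G) = -15/4 (Y(y, G) = -3 + (1/4)*(-3) = -3 - 3/4 = -15/4)
M = 1 (M = -3 + 4 = 1)
r(z) = (-8 + z)/(9*(23 + z)) (r(z) = ((z - 8)/(z + 23))/9 = ((-8 + z)/(23 + z))/9 = (-8 + z)/(9*(23 + z)))
T(Y(u(-4), 3))/r(M) = (3 - 1*(-15/4))/(((-8 + 1)/(9*(23 + 1)))) = (3 + 15/4)/(((1/9)*(-7)/24)) = 27/(4*(((1/9)*(1/24)*(-7)))) = 27/(4*(-7/216)) = (27/4)*(-216/7) = -1458/7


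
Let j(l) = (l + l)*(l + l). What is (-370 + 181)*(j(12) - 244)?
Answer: -62748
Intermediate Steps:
j(l) = 4*l² (j(l) = (2*l)*(2*l) = 4*l²)
(-370 + 181)*(j(12) - 244) = (-370 + 181)*(4*12² - 244) = -189*(4*144 - 244) = -189*(576 - 244) = -189*332 = -62748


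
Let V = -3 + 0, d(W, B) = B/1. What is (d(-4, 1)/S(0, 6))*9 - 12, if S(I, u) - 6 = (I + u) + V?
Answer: -11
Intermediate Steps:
d(W, B) = B (d(W, B) = B*1 = B)
V = -3
S(I, u) = 3 + I + u (S(I, u) = 6 + ((I + u) - 3) = 6 + (-3 + I + u) = 3 + I + u)
(d(-4, 1)/S(0, 6))*9 - 12 = (1/(3 + 0 + 6))*9 - 12 = (1/9)*9 - 12 = (1*(⅑))*9 - 12 = (⅑)*9 - 12 = 1 - 12 = -11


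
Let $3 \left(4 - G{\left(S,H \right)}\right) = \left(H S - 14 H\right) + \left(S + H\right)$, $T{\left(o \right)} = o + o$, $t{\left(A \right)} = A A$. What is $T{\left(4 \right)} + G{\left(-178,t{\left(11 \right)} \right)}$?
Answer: $7775$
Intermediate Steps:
$t{\left(A \right)} = A^{2}$
$T{\left(o \right)} = 2 o$
$G{\left(S,H \right)} = 4 - \frac{S}{3} + \frac{13 H}{3} - \frac{H S}{3}$ ($G{\left(S,H \right)} = 4 - \frac{\left(H S - 14 H\right) + \left(S + H\right)}{3} = 4 - \frac{\left(- 14 H + H S\right) + \left(H + S\right)}{3} = 4 - \frac{S - 13 H + H S}{3} = 4 - \left(- \frac{13 H}{3} + \frac{S}{3} + \frac{H S}{3}\right) = 4 - \frac{S}{3} + \frac{13 H}{3} - \frac{H S}{3}$)
$T{\left(4 \right)} + G{\left(-178,t{\left(11 \right)} \right)} = 2 \cdot 4 + \left(4 - - \frac{178}{3} + \frac{13 \cdot 11^{2}}{3} - \frac{1}{3} \cdot 11^{2} \left(-178\right)\right) = 8 + \left(4 + \frac{178}{3} + \frac{13}{3} \cdot 121 - \frac{121}{3} \left(-178\right)\right) = 8 + \left(4 + \frac{178}{3} + \frac{1573}{3} + \frac{21538}{3}\right) = 8 + 7767 = 7775$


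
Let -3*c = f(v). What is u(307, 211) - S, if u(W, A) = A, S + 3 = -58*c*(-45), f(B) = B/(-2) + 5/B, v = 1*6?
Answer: -1671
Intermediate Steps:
v = 6
f(B) = 5/B - B/2 (f(B) = B*(-½) + 5/B = -B/2 + 5/B = 5/B - B/2)
c = 13/18 (c = -(5/6 - ½*6)/3 = -(5*(⅙) - 3)/3 = -(⅚ - 3)/3 = -⅓*(-13/6) = 13/18 ≈ 0.72222)
S = 1882 (S = -3 - 58*13/18*(-45) = -3 - 377/9*(-45) = -3 + 1885 = 1882)
u(307, 211) - S = 211 - 1*1882 = 211 - 1882 = -1671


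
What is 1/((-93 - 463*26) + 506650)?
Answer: 1/494519 ≈ 2.0222e-6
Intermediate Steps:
1/((-93 - 463*26) + 506650) = 1/((-93 - 12038) + 506650) = 1/(-12131 + 506650) = 1/494519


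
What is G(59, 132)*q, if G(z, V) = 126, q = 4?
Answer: 504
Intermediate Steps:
G(59, 132)*q = 126*4 = 504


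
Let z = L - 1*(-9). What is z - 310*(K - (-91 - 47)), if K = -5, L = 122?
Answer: -41099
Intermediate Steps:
z = 131 (z = 122 - 1*(-9) = 122 + 9 = 131)
z - 310*(K - (-91 - 47)) = 131 - 310*(-5 - (-91 - 47)) = 131 - 310*(-5 - 1*(-138)) = 131 - 310*(-5 + 138) = 131 - 310*133 = 131 - 41230 = -41099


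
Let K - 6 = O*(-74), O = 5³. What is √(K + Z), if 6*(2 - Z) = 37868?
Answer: 2*I*√34995/3 ≈ 124.71*I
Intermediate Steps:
O = 125
Z = -18928/3 (Z = 2 - ⅙*37868 = 2 - 18934/3 = -18928/3 ≈ -6309.3)
K = -9244 (K = 6 + 125*(-74) = 6 - 9250 = -9244)
√(K + Z) = √(-9244 - 18928/3) = √(-46660/3) = 2*I*√34995/3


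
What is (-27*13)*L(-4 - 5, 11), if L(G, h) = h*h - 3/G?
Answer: -42588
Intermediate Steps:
L(G, h) = h² - 3/G
(-27*13)*L(-4 - 5, 11) = (-27*13)*(11² - 3/(-4 - 5)) = -351*(121 - 3/(-9)) = -351*(121 - 3*(-⅑)) = -351*(121 + ⅓) = -351*364/3 = -42588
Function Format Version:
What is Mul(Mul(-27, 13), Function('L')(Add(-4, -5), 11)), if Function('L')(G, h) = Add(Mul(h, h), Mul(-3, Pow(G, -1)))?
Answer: -42588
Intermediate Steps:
Function('L')(G, h) = Add(Pow(h, 2), Mul(-3, Pow(G, -1)))
Mul(Mul(-27, 13), Function('L')(Add(-4, -5), 11)) = Mul(Mul(-27, 13), Add(Pow(11, 2), Mul(-3, Pow(Add(-4, -5), -1)))) = Mul(-351, Add(121, Mul(-3, Pow(-9, -1)))) = Mul(-351, Add(121, Mul(-3, Rational(-1, 9)))) = Mul(-351, Add(121, Rational(1, 3))) = Mul(-351, Rational(364, 3)) = -42588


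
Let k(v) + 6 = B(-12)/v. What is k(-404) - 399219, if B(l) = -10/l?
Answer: -967721405/2424 ≈ -3.9923e+5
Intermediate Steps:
k(v) = -6 + 5/(6*v) (k(v) = -6 + (-10/(-12))/v = -6 + (-10*(-1/12))/v = -6 + 5/(6*v))
k(-404) - 399219 = (-6 + (⅚)/(-404)) - 399219 = (-6 + (⅚)*(-1/404)) - 399219 = (-6 - 5/2424) - 399219 = -14549/2424 - 399219 = -967721405/2424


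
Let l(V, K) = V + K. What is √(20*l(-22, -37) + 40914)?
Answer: √39734 ≈ 199.33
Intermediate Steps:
l(V, K) = K + V
√(20*l(-22, -37) + 40914) = √(20*(-37 - 22) + 40914) = √(20*(-59) + 40914) = √(-1180 + 40914) = √39734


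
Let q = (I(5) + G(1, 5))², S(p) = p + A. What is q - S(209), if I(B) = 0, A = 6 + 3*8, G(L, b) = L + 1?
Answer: -235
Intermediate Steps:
G(L, b) = 1 + L
A = 30 (A = 6 + 24 = 30)
S(p) = 30 + p (S(p) = p + 30 = 30 + p)
q = 4 (q = (0 + (1 + 1))² = (0 + 2)² = 2² = 4)
q - S(209) = 4 - (30 + 209) = 4 - 1*239 = 4 - 239 = -235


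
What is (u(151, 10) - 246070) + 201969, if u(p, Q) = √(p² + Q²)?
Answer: -44101 + √22901 ≈ -43950.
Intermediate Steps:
u(p, Q) = √(Q² + p²)
(u(151, 10) - 246070) + 201969 = (√(10² + 151²) - 246070) + 201969 = (√(100 + 22801) - 246070) + 201969 = (√22901 - 246070) + 201969 = (-246070 + √22901) + 201969 = -44101 + √22901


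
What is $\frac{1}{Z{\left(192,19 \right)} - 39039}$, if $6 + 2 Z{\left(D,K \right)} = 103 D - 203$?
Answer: $- \frac{2}{58511} \approx -3.4182 \cdot 10^{-5}$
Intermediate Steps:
$Z{\left(D,K \right)} = - \frac{209}{2} + \frac{103 D}{2}$ ($Z{\left(D,K \right)} = -3 + \frac{103 D - 203}{2} = -3 + \frac{-203 + 103 D}{2} = -3 + \left(- \frac{203}{2} + \frac{103 D}{2}\right) = - \frac{209}{2} + \frac{103 D}{2}$)
$\frac{1}{Z{\left(192,19 \right)} - 39039} = \frac{1}{\left(- \frac{209}{2} + \frac{103}{2} \cdot 192\right) - 39039} = \frac{1}{\left(- \frac{209}{2} + 9888\right) - 39039} = \frac{1}{\frac{19567}{2} - 39039} = \frac{1}{- \frac{58511}{2}} = - \frac{2}{58511}$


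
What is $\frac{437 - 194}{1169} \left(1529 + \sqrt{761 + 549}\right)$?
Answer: $\frac{371547}{1169} + \frac{243 \sqrt{1310}}{1169} \approx 325.36$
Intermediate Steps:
$\frac{437 - 194}{1169} \left(1529 + \sqrt{761 + 549}\right) = \left(437 - 194\right) \frac{1}{1169} \left(1529 + \sqrt{1310}\right) = 243 \cdot \frac{1}{1169} \left(1529 + \sqrt{1310}\right) = \frac{243 \left(1529 + \sqrt{1310}\right)}{1169} = \frac{371547}{1169} + \frac{243 \sqrt{1310}}{1169}$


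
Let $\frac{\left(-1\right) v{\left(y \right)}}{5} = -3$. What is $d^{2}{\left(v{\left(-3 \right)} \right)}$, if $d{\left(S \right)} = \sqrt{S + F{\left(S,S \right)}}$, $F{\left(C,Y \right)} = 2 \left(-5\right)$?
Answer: $5$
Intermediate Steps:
$F{\left(C,Y \right)} = -10$
$v{\left(y \right)} = 15$ ($v{\left(y \right)} = \left(-5\right) \left(-3\right) = 15$)
$d{\left(S \right)} = \sqrt{-10 + S}$ ($d{\left(S \right)} = \sqrt{S - 10} = \sqrt{-10 + S}$)
$d^{2}{\left(v{\left(-3 \right)} \right)} = \left(\sqrt{-10 + 15}\right)^{2} = \left(\sqrt{5}\right)^{2} = 5$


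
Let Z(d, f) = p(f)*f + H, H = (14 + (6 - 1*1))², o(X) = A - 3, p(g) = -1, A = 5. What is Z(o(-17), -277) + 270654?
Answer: 271292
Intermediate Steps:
o(X) = 2 (o(X) = 5 - 3 = 2)
H = 361 (H = (14 + (6 - 1))² = (14 + 5)² = 19² = 361)
Z(d, f) = 361 - f (Z(d, f) = -f + 361 = 361 - f)
Z(o(-17), -277) + 270654 = (361 - 1*(-277)) + 270654 = (361 + 277) + 270654 = 638 + 270654 = 271292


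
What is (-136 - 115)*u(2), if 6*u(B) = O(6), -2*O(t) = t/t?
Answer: 251/12 ≈ 20.917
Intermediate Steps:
O(t) = -1/2 (O(t) = -t/(2*t) = -1/2*1 = -1/2)
u(B) = -1/12 (u(B) = (1/6)*(-1/2) = -1/12)
(-136 - 115)*u(2) = (-136 - 115)*(-1/12) = -251*(-1/12) = 251/12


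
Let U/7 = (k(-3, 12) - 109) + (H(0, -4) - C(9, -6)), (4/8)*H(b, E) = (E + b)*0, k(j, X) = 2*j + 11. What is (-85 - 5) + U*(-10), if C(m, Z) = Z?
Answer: 6770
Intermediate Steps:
k(j, X) = 11 + 2*j
H(b, E) = 0 (H(b, E) = 2*((E + b)*0) = 2*0 = 0)
U = -686 (U = 7*(((11 + 2*(-3)) - 109) + (0 - 1*(-6))) = 7*(((11 - 6) - 109) + (0 + 6)) = 7*((5 - 109) + 6) = 7*(-104 + 6) = 7*(-98) = -686)
(-85 - 5) + U*(-10) = (-85 - 5) - 686*(-10) = -90 + 6860 = 6770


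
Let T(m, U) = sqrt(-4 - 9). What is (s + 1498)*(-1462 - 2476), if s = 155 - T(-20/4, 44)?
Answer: -6509514 + 3938*I*sqrt(13) ≈ -6.5095e+6 + 14199.0*I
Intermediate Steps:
T(m, U) = I*sqrt(13) (T(m, U) = sqrt(-13) = I*sqrt(13))
s = 155 - I*sqrt(13) ≈ 155.0 - 3.6056*I
(s + 1498)*(-1462 - 2476) = ((155 - I*sqrt(13)) + 1498)*(-1462 - 2476) = (1653 - I*sqrt(13))*(-3938) = -6509514 + 3938*I*sqrt(13)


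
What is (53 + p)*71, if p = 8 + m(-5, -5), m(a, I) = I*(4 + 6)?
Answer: 781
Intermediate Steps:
m(a, I) = 10*I (m(a, I) = I*10 = 10*I)
p = -42 (p = 8 + 10*(-5) = 8 - 50 = -42)
(53 + p)*71 = (53 - 42)*71 = 11*71 = 781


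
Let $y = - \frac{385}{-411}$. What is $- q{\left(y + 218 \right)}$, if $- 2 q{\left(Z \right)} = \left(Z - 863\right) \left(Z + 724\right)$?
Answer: $- \frac{51293783185}{168921} \approx -3.0366 \cdot 10^{5}$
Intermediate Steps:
$y = \frac{385}{411}$ ($y = \left(-385\right) \left(- \frac{1}{411}\right) = \frac{385}{411} \approx 0.93674$)
$q{\left(Z \right)} = - \frac{\left(-863 + Z\right) \left(724 + Z\right)}{2}$ ($q{\left(Z \right)} = - \frac{\left(Z - 863\right) \left(Z + 724\right)}{2} = - \frac{\left(-863 + Z\right) \left(724 + Z\right)}{2}$)
$- q{\left(y + 218 \right)} = - (312406 - \frac{\left(\frac{385}{411} + 218\right)^{2}}{2} + \frac{139 \left(\frac{385}{411} + 218\right)}{2}) = - (312406 - \frac{\left(\frac{89983}{411}\right)^{2}}{2} + \frac{139}{2} \cdot \frac{89983}{411}) = - (312406 - \frac{8096940289}{337842} + \frac{12507637}{822}) = \left(-1\right) \frac{51293783185}{168921} = - \frac{51293783185}{168921}$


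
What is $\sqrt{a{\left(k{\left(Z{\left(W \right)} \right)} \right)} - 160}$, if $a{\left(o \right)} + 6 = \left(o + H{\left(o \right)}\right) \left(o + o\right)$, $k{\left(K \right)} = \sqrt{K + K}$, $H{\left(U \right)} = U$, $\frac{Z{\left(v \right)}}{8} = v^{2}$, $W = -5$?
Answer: $\sqrt{1434} \approx 37.868$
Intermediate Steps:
$Z{\left(v \right)} = 8 v^{2}$
$k{\left(K \right)} = \sqrt{2} \sqrt{K}$ ($k{\left(K \right)} = \sqrt{2 K} = \sqrt{2} \sqrt{K}$)
$a{\left(o \right)} = -6 + 4 o^{2}$ ($a{\left(o \right)} = -6 + \left(o + o\right) \left(o + o\right) = -6 + 2 o 2 o = -6 + 4 o^{2}$)
$\sqrt{a{\left(k{\left(Z{\left(W \right)} \right)} \right)} - 160} = \sqrt{\left(-6 + 4 \left(\sqrt{2} \sqrt{8 \left(-5\right)^{2}}\right)^{2}\right) - 160} = \sqrt{\left(-6 + 4 \left(\sqrt{2} \sqrt{8 \cdot 25}\right)^{2}\right) - 160} = \sqrt{\left(-6 + 4 \left(\sqrt{2} \sqrt{200}\right)^{2}\right) - 160} = \sqrt{\left(-6 + 4 \left(\sqrt{2} \cdot 10 \sqrt{2}\right)^{2}\right) - 160} = \sqrt{\left(-6 + 4 \cdot 20^{2}\right) - 160} = \sqrt{\left(-6 + 4 \cdot 400\right) - 160} = \sqrt{\left(-6 + 1600\right) - 160} = \sqrt{1594 - 160} = \sqrt{1434}$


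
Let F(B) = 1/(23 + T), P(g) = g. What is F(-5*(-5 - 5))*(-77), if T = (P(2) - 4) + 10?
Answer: -77/31 ≈ -2.4839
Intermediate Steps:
T = 8 (T = (2 - 4) + 10 = -2 + 10 = 8)
F(B) = 1/31 (F(B) = 1/(23 + 8) = 1/31)
F(-5*(-5 - 5))*(-77) = (1/31)*(-77) = -77/31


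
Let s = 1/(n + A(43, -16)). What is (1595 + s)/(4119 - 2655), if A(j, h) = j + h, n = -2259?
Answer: 3560039/3267648 ≈ 1.0895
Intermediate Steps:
A(j, h) = h + j
s = -1/2232 (s = 1/(-2259 + (-16 + 43)) = 1/(-2259 + 27) = 1/(-2232) = -1/2232 ≈ -0.00044803)
(1595 + s)/(4119 - 2655) = (1595 - 1/2232)/(4119 - 2655) = (3560039/2232)/1464 = (3560039/2232)*(1/1464) = 3560039/3267648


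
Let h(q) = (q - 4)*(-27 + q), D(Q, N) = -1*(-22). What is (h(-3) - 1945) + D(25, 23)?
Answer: -1713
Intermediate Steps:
D(Q, N) = 22
h(q) = (-27 + q)*(-4 + q) (h(q) = (-4 + q)*(-27 + q) = (-27 + q)*(-4 + q))
(h(-3) - 1945) + D(25, 23) = ((108 + (-3)**2 - 31*(-3)) - 1945) + 22 = ((108 + 9 + 93) - 1945) + 22 = (210 - 1945) + 22 = -1735 + 22 = -1713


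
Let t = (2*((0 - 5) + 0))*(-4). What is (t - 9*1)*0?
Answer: 0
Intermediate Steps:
t = 40 (t = (2*(-5 + 0))*(-4) = (2*(-5))*(-4) = -10*(-4) = 40)
(t - 9*1)*0 = (40 - 9*1)*0 = (40 - 9)*0 = 31*0 = 0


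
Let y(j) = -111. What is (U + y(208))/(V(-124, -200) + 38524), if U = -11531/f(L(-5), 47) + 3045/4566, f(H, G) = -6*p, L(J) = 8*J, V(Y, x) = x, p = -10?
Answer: -13812901/1749873840 ≈ -0.0078937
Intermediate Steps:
f(H, G) = 60 (f(H, G) = -6*(-10) = 60)
U = -8744641/45660 (U = -11531/60 + 3045/4566 = -11531*1/60 + 3045*(1/4566) = -11531/60 + 1015/1522 = -8744641/45660 ≈ -191.52)
(U + y(208))/(V(-124, -200) + 38524) = (-8744641/45660 - 111)/(-200 + 38524) = -13812901/45660/38324 = -13812901/45660*1/38324 = -13812901/1749873840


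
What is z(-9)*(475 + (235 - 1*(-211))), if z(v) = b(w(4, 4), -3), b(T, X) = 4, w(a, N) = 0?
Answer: 3684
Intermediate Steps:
z(v) = 4
z(-9)*(475 + (235 - 1*(-211))) = 4*(475 + (235 - 1*(-211))) = 4*(475 + (235 + 211)) = 4*(475 + 446) = 4*921 = 3684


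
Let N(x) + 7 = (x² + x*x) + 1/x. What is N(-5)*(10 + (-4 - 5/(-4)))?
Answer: 3103/10 ≈ 310.30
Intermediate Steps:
N(x) = -7 + 1/x + 2*x² (N(x) = -7 + ((x² + x*x) + 1/x) = -7 + ((x² + x²) + 1/x) = -7 + (2*x² + 1/x) = -7 + (1/x + 2*x²) = -7 + 1/x + 2*x²)
N(-5)*(10 + (-4 - 5/(-4))) = (-7 + 1/(-5) + 2*(-5)²)*(10 + (-4 - 5/(-4))) = (-7 - ⅕ + 2*25)*(10 + (-4 - 5*(-1)/4)) = (-7 - ⅕ + 50)*(10 + (-4 - 1*(-5/4))) = 214*(10 + (-4 + 5/4))/5 = 214*(10 - 11/4)/5 = (214/5)*(29/4) = 3103/10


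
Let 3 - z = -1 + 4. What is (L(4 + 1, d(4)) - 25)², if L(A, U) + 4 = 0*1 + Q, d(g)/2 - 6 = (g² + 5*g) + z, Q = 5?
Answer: 576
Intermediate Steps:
z = 0 (z = 3 - (-1 + 4) = 3 - 1*3 = 3 - 3 = 0)
d(g) = 12 + 2*g² + 10*g (d(g) = 12 + 2*((g² + 5*g) + 0) = 12 + 2*(g² + 5*g) = 12 + (2*g² + 10*g) = 12 + 2*g² + 10*g)
L(A, U) = 1 (L(A, U) = -4 + (0*1 + 5) = -4 + (0 + 5) = -4 + 5 = 1)
(L(4 + 1, d(4)) - 25)² = (1 - 25)² = (-24)² = 576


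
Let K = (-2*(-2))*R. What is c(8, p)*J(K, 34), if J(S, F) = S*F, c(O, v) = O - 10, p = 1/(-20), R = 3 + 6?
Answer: -2448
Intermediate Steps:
R = 9
p = -1/20 ≈ -0.050000
c(O, v) = -10 + O
K = 36 (K = -2*(-2)*9 = 4*9 = 36)
J(S, F) = F*S
c(8, p)*J(K, 34) = (-10 + 8)*(34*36) = -2*1224 = -2448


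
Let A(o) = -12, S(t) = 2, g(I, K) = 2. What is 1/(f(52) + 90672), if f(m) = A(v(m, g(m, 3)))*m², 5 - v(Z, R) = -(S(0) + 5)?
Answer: 1/58224 ≈ 1.7175e-5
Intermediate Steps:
v(Z, R) = 12 (v(Z, R) = 5 - (-1)*(2 + 5) = 5 - (-1)*7 = 5 - 1*(-7) = 5 + 7 = 12)
f(m) = -12*m²
1/(f(52) + 90672) = 1/(-12*52² + 90672) = 1/(-12*2704 + 90672) = 1/(-32448 + 90672) = 1/58224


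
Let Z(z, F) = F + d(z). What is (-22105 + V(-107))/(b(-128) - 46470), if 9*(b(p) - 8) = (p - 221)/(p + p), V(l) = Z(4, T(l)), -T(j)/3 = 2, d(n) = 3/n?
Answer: 50942016/107048099 ≈ 0.47588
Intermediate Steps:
T(j) = -6 (T(j) = -3*2 = -6)
Z(z, F) = F + 3/z
V(l) = -21/4 (V(l) = -6 + 3/4 = -21/4)
b(p) = 8 + (-221 + p)/(18*p) (b(p) = 8 + ((p - 221)/(p + p))/9 = 8 + ((-221 + p)/((2*p)))/9 = 8 + ((-221 + p)*(1/(2*p)))/9 = 8 + ((-221 + p)/(2*p))/9 = 8 + (-221 + p)/(18*p))
(-22105 + V(-107))/(b(-128) - 46470) = (-22105 - 21/4)/((1/18)*(-221 + 145*(-128))/(-128) - 46470) = -88441/(4*((1/18)*(-1/128)*(-221 - 18560) - 46470)) = -88441/(4*((1/18)*(-1/128)*(-18781) - 46470)) = -88441/(4*(18781/2304 - 46470)) = -88441/(4*(-107048099/2304)) = -88441/4*(-2304/107048099) = 50942016/107048099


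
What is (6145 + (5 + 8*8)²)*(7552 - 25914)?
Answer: -200255972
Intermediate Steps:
(6145 + (5 + 8*8)²)*(7552 - 25914) = (6145 + (5 + 64)²)*(-18362) = (6145 + 69²)*(-18362) = (6145 + 4761)*(-18362) = 10906*(-18362) = -200255972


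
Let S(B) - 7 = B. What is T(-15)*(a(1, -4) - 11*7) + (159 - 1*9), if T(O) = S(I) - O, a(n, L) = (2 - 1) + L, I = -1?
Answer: -1530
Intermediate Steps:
S(B) = 7 + B
a(n, L) = 1 + L
T(O) = 6 - O (T(O) = (7 - 1) - O = 6 - O)
T(-15)*(a(1, -4) - 11*7) + (159 - 1*9) = (6 - 1*(-15))*((1 - 4) - 11*7) + (159 - 1*9) = (6 + 15)*(-3 - 77) + (159 - 9) = 21*(-80) + 150 = -1680 + 150 = -1530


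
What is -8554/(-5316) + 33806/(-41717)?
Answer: 88567261/110883786 ≈ 0.79874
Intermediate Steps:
-8554/(-5316) + 33806/(-41717) = -8554*(-1/5316) + 33806*(-1/41717) = 4277/2658 - 33806/41717 = 88567261/110883786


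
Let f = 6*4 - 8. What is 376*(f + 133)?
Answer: 56024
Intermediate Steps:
f = 16 (f = 24 - 8 = 16)
376*(f + 133) = 376*(16 + 133) = 376*149 = 56024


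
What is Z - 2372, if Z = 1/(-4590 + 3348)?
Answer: -2946025/1242 ≈ -2372.0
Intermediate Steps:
Z = -1/1242 (Z = 1/(-1242) = -1/1242 ≈ -0.00080515)
Z - 2372 = -1/1242 - 2372 = -2946025/1242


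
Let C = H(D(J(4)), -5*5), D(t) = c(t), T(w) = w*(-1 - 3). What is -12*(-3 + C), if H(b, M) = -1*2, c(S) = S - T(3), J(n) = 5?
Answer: 60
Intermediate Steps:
T(w) = -4*w (T(w) = w*(-4) = -4*w)
c(S) = 12 + S (c(S) = S - (-4)*3 = S - 1*(-12) = S + 12 = 12 + S)
D(t) = 12 + t
H(b, M) = -2
C = -2
-12*(-3 + C) = -12*(-3 - 2) = -12*(-5) = 60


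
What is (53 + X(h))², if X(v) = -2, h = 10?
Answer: 2601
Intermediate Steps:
(53 + X(h))² = (53 - 2)² = 51² = 2601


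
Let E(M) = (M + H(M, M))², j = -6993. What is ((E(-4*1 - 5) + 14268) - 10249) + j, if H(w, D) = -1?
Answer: -2874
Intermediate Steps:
E(M) = (-1 + M)² (E(M) = (M - 1)² = (-1 + M)²)
((E(-4*1 - 5) + 14268) - 10249) + j = (((-1 + (-4*1 - 5))² + 14268) - 10249) - 6993 = (((-1 + (-4 - 5))² + 14268) - 10249) - 6993 = (((-1 - 9)² + 14268) - 10249) - 6993 = (((-10)² + 14268) - 10249) - 6993 = ((100 + 14268) - 10249) - 6993 = (14368 - 10249) - 6993 = 4119 - 6993 = -2874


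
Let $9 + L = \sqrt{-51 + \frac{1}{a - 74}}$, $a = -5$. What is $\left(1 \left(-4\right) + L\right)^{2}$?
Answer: $\frac{\left(1027 - i \sqrt{318370}\right)^{2}}{6241} \approx 117.99 - 185.7 i$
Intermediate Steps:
$L = -9 + \frac{i \sqrt{318370}}{79}$ ($L = -9 + \sqrt{-51 + \frac{1}{-5 - 74}} = -9 + \sqrt{-51 + \frac{1}{-79}} = -9 + \sqrt{-51 - \frac{1}{79}} = -9 + \sqrt{- \frac{4030}{79}} = -9 + \frac{i \sqrt{318370}}{79} \approx -9.0 + 7.1423 i$)
$\left(1 \left(-4\right) + L\right)^{2} = \left(1 \left(-4\right) - \left(9 - \frac{i \sqrt{318370}}{79}\right)\right)^{2} = \left(-4 - \left(9 - \frac{i \sqrt{318370}}{79}\right)\right)^{2} = \left(-13 + \frac{i \sqrt{318370}}{79}\right)^{2}$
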